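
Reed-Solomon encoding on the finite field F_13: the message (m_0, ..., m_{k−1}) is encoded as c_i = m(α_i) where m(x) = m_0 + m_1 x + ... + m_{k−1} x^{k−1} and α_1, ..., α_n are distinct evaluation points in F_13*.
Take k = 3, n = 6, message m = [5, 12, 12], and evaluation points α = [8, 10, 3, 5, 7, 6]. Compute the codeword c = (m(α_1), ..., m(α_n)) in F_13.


c = [11, 12, 6, 1, 1, 2]

Message polynomial: m(x) = 5 + 12·x + 12·x^2 (mod 13).
For each evaluation point α_i, compute m(α_i) mod 13:
  α_1 = 8: Horner steps 12 → 4 → 11, so m(8) = 11.
  α_2 = 10: Horner steps 12 → 2 → 12, so m(10) = 12.
  α_3 = 3: Horner steps 12 → 9 → 6, so m(3) = 6.
  α_4 = 5: Horner steps 12 → 7 → 1, so m(5) = 1.
  α_5 = 7: Horner steps 12 → 5 → 1, so m(7) = 1.
  α_6 = 6: Horner steps 12 → 6 → 2, so m(6) = 2.
Codeword c = [11, 12, 6, 1, 1, 2] ∈ F_13^6.


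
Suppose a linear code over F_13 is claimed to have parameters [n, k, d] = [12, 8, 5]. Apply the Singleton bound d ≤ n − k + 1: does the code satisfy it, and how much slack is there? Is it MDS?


Singleton RHS = n − k + 1 = 5, slack = 0, bound satisfied, MDS.

Singleton bound: d ≤ n − k + 1.
Here n = 12, k = 8, so n − k + 1 = 5.
Given d = 5, check d ≤ 5: YES.
Slack = (n − k + 1) − d = 0.
The code is MDS (slack = 0).
Description: the claimed parameters are [12, 8, 5]_13; such a code would be MDS (meets Singleton bound).


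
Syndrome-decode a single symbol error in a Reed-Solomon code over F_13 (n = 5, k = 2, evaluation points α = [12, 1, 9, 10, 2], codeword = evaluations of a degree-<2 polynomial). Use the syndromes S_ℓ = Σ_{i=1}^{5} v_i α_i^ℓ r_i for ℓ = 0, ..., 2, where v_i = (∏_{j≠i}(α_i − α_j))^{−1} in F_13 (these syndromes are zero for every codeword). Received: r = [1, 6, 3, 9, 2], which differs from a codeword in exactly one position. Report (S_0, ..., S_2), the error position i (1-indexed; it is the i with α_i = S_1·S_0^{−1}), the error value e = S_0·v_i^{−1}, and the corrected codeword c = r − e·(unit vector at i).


S = (10, 12, 4), error at position 3, error magnitude e = 3, c = [1, 6, 0, 9, 2].

Step 1: column multipliers v_i = (∏_{j≠i}(α_i − α_j))^{−1} mod 13.
  i = 1 (α = 12): (12−1)(12−9)(12−10)(12−2) = 11·3·2·10 = 660 ≡ 10, so v_1 = 10^{−1} = 4 (mod 13).
  i = 2 (α = 1): (1−12)(1−9)(1−10)(1−2) = (−11)·(−8)·(−9)·(−1) = 792 ≡ 12, so v_2 = 12^{−1} = 12 (mod 13).
  i = 3 (α = 9): (9−12)(9−1)(9−10)(9−2) = (−3)·8·(−1)·7 = 168 ≡ 12, so v_3 = 12^{−1} = 12 (mod 13).
  i = 4 (α = 10): (10−12)(10−1)(10−9)(10−2) = (−2)·9·1·8 = −144 ≡ 12, so v_4 = 12^{−1} = 12 (mod 13).
  i = 5 (α = 2): (2−12)(2−1)(2−9)(2−10) = (−10)·1·(−7)·(−8) = −560 ≡ 12, so v_5 = 12^{−1} = 12 (mod 13).
  v = [4, 12, 12, 12, 12].
Step 2: syndromes of r = [1, 6, 3, 9, 2] (all sums mod 13).
  S_0 = Σ v_i r_i = 4·1 + 12·6 + 12·3 + 12·9 + 12·2 = 244 ≡ 10.
  S_1 = Σ v_i α_i r_i = 4·12·1 + 12·1·6 + 12·9·3 + 12·10·9 + 12·2·2 = 1572 ≡ 12.
  α_i^2 mod 13 = [1, 1, 3, 9, 4].
  S_2 = Σ v_i α_i^2 r_i = 4·1·1 + 12·1·6 + 12·3·3 + 12·9·9 + 12·4·2 = 1252 ≡ 4.
  S = (10, 12, 4) ≠ 0, so r is not a codeword (an error is present).
Step 3: locate the error. For a single error e at position i, S_ℓ = v_i·e·α_i^ℓ, so α_err = S_1/S_0.
  S_0^{−1} = 10^{−1} = 4 (mod 13), so α_err = 12·4 = 48 ≡ 9 = α_3. Error position i = 3.
  Consistency check: S_2/S_1 = 4·12 = 48 ≡ 9 = α_err ✓ (single-error assumption holds).
Step 4: error magnitude e = S_0/v_3 = S_0·∏_{j≠3}(α_3 − α_j) = 10·12 = 120 ≡ 3 (mod 13).
Step 5: correct position 3: c_3 = r_3 − e = 3 − 3 ≡ 0 (mod 13). Hence c = [1, 6, 0, 9, 2].
  Check: interpolating c through the α_i gives m(x) = 10 + 9·x (degree < 2) with m(α_i) = c_i for every i, so c is indeed a codeword.


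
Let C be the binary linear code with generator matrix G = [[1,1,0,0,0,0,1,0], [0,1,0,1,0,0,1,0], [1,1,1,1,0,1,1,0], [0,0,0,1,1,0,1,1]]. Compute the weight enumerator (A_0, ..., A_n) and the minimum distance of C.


Weight distribution: A_0 = 1, A_2 = 1, A_3 = 5, A_4 = 3, A_5 = 2, A_6 = 3, A_7 = 1. Minimum distance d = 2.

Enumerate all 2^4 = 16 messages m ∈ F_2^4.
For each, compute codeword c = mG in F_2^8, then tally its weight.
  m = 0000 → c = 00000000, weight = 0.
  m = 1000 → c = 11000010, weight = 3.
  m = 0100 → c = 01010010, weight = 3.
  m = 1100 → c = 10010000, weight = 2.
  m = 0010 → c = 11110110, weight = 6.
  m = 1010 → c = 00110100, weight = 3.
  m = 0110 → c = 10100100, weight = 3.
  m = 1110 → c = 01100110, weight = 4.
  m = 0001 → c = 00011011, weight = 4.
  m = 1001 → c = 11011001, weight = 5.
  m = 0101 → c = 01001001, weight = 3.
  m = 1101 → c = 10001011, weight = 4.
  m = 0011 → c = 11101101, weight = 6.
  m = 1011 → c = 00101111, weight = 5.
  m = 0111 → c = 10111111, weight = 7.
  m = 1111 → c = 01111101, weight = 6.
Tally weights:
  weight 0: 1 codewords.
  weight 2: 1 codewords.
  weight 3: 5 codewords.
  weight 4: 3 codewords.
  weight 5: 2 codewords.
  weight 6: 3 codewords.
  weight 7: 1 codewords.
Minimum distance d = smallest w > 0 with A_w > 0 = 2.
Sanity: Σ A_w = 16 = 2^4 = 16 ✓.


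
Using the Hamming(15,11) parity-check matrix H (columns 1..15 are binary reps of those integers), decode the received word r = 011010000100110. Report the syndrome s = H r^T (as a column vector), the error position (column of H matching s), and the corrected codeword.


s = (1, 1, 0, 1)^T, error position = 13, corrected codeword c = 011010000100010

Compute s = H r^T mod 2 one row at a time:
  s_1 = 0 + 0 + 1 + 0 + 0 + 1 + 1 + 0 = 3 ≡ 1 (mod 2).
  s_2 = 0 + 1 + 0 + 0 + 0 + 1 + 1 + 0 = 3 ≡ 1 (mod 2).
  s_3 = 1 + 1 + 0 + 0 + 1 + 0 + 1 + 0 = 4 ≡ 0 (mod 2).
  s_4 = 0 + 1 + 1 + 0 + 0 + 0 + 1 + 0 = 3 ≡ 1 (mod 2).
s = (1, 1, 0, 1)^T — this equals column 13 of H (binary 1101), so error is at position 13.
Correct: flip bit 13 of r = 011010000100110 to get c = 011010000100010.


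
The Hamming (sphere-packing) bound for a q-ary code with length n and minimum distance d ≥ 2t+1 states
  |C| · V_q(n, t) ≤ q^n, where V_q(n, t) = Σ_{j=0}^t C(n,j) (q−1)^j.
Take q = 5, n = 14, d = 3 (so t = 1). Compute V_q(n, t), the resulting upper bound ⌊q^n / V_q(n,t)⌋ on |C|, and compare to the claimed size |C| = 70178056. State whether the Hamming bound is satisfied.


V_q(n, t) = 57, q^n = 6103515625, Hamming bound = 107079221, |C| = 70178056 ≤ bound (satisfied).

Step 1: Compute V_q(n, t) = Σ_{j=0}^1 C(n, j) (q−1)^j.
  j = 0: C(14,0)·(4)^0 = 1·1 = 1.
  j = 1: C(14,1)·(4)^1 = 14·4 = 56.
  V_q(n, t) = 1 + 56 = 57.
Step 2: q^n = 5^14 = 6103515625.
Step 3: Hamming bound ⌊q^n / V_q(n,t)⌋ = ⌊6103515625/57⌋ = 107079221.
Step 4: Compare |C| = 70178056 to 107079221: satisfied.
The claimed |C| lies below the Hamming bound.


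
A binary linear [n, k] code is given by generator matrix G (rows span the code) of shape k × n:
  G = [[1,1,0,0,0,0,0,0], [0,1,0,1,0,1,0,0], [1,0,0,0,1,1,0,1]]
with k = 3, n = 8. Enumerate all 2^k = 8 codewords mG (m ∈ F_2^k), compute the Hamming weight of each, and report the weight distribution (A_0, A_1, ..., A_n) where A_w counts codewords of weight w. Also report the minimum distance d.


Weight distribution: A_0 = 1, A_2 = 1, A_3 = 3, A_4 = 2, A_5 = 1. Minimum distance d = 2.

Enumerate all 2^3 = 8 messages m ∈ F_2^3.
For each, compute codeword c = mG in F_2^8, then tally its weight.
  m = 000 → c = 00000000, weight = 0.
  m = 100 → c = 11000000, weight = 2.
  m = 010 → c = 01010100, weight = 3.
  m = 110 → c = 10010100, weight = 3.
  m = 001 → c = 10001101, weight = 4.
  m = 101 → c = 01001101, weight = 4.
  m = 011 → c = 11011001, weight = 5.
  m = 111 → c = 00011001, weight = 3.
Tally weights:
  weight 0: 1 codewords.
  weight 2: 1 codewords.
  weight 3: 3 codewords.
  weight 4: 2 codewords.
  weight 5: 1 codewords.
Minimum distance d = smallest w > 0 with A_w > 0 = 2.
Sanity: Σ A_w = 8 = 2^3 = 8 ✓.


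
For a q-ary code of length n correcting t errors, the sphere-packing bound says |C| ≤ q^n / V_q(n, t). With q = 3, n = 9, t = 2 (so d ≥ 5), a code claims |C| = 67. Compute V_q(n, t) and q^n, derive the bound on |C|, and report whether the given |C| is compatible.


V_q(n, t) = 163, q^n = 19683, Hamming bound = 120, |C| = 67 ≤ bound (satisfied).

Step 1: Compute V_q(n, t) = Σ_{j=0}^2 C(n, j) (q−1)^j.
  j = 0: C(9,0)·(2)^0 = 1·1 = 1.
  j = 1: C(9,1)·(2)^1 = 9·2 = 18.
  j = 2: C(9,2)·(2)^2 = 36·4 = 144.
  V_q(n, t) = 1 + 18 + 144 = 163.
Step 2: q^n = 3^9 = 19683.
Step 3: Hamming bound ⌊q^n / V_q(n,t)⌋ = ⌊19683/163⌋ = 120.
Step 4: Compare |C| = 67 to 120: satisfied.
The claimed |C| lies below the Hamming bound.


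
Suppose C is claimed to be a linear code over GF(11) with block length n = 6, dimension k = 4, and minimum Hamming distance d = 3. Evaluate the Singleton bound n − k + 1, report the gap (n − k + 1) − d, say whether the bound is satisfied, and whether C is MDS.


Singleton RHS = n − k + 1 = 3, slack = 0, bound satisfied, MDS.

Singleton bound: d ≤ n − k + 1.
Here n = 6, k = 4, so n − k + 1 = 3.
Given d = 3, check d ≤ 3: YES.
Slack = (n − k + 1) − d = 0.
The code is MDS (slack = 0).
Description: the claimed parameters are [6, 4, 3]_11; such a code would be MDS (meets Singleton bound).


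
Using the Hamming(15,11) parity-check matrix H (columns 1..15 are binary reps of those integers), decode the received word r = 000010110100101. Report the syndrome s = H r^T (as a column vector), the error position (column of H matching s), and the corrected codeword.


s = (0, 0, 1, 0)^T, error position = 2, corrected codeword c = 010010110100101

Compute s = H r^T mod 2 one row at a time:
  s_1 = 1 + 0 + 1 + 0 + 0 + 1 + 0 + 1 = 4 ≡ 0 (mod 2).
  s_2 = 0 + 1 + 0 + 1 + 0 + 1 + 0 + 1 = 4 ≡ 0 (mod 2).
  s_3 = 0 + 0 + 0 + 1 + 1 + 0 + 0 + 1 = 3 ≡ 1 (mod 2).
  s_4 = 0 + 0 + 1 + 1 + 0 + 0 + 1 + 1 = 4 ≡ 0 (mod 2).
s = (0, 0, 1, 0)^T — this equals column 2 of H (binary 0010), so error is at position 2.
Correct: flip bit 2 of r = 000010110100101 to get c = 010010110100101.


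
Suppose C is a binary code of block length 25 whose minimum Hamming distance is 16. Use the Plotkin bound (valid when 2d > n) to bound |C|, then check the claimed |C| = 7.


Plotkin bound M ≤ 4; given |C| = 7 > bound (violated).

Check applicability: 2d = 32, n = 25.
2d − n = 7 > 0, so Plotkin applies.
Compute d/(2d−n) = 16/7 ≈ 2.2857.
⌊d/(2d−n)⌋ = 2.
Plotkin bound: M ≤ 2·2 = 4.
Given |C| = 7, check: VIOLATED.
This |C| is above the Plotkin bound, so no binary code with n = 25, d = 16 and 7 codewords exists.


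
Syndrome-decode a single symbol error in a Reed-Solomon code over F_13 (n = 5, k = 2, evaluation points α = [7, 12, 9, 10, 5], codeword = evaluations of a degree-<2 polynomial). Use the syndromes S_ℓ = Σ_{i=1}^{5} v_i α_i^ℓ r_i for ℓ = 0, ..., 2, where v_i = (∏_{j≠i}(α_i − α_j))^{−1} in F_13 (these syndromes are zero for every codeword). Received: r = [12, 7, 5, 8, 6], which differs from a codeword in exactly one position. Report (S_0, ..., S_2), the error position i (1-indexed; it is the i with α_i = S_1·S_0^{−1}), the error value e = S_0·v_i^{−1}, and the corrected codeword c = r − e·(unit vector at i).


S = (3, 10, 3), error at position 2, error magnitude e = 6, c = [12, 1, 5, 8, 6].

Step 1: column multipliers v_i = (∏_{j≠i}(α_i − α_j))^{−1} mod 13.
  i = 1 (α = 7): (7−12)(7−9)(7−10)(7−5) = (−5)·(−2)·(−3)·2 = −60 ≡ 5, so v_1 = 5^{−1} = 8 (mod 13).
  i = 2 (α = 12): (12−7)(12−9)(12−10)(12−5) = 5·3·2·7 = 210 ≡ 2, so v_2 = 2^{−1} = 7 (mod 13).
  i = 3 (α = 9): (9−7)(9−12)(9−10)(9−5) = 2·(−3)·(−1)·4 = 24 ≡ 11, so v_3 = 11^{−1} = 6 (mod 13).
  i = 4 (α = 10): (10−7)(10−12)(10−9)(10−5) = 3·(−2)·1·5 = −30 ≡ 9, so v_4 = 9^{−1} = 3 (mod 13).
  i = 5 (α = 5): (5−7)(5−12)(5−9)(5−10) = (−2)·(−7)·(−4)·(−5) = 280 ≡ 7, so v_5 = 7^{−1} = 2 (mod 13).
  v = [8, 7, 6, 3, 2].
Step 2: syndromes of r = [12, 7, 5, 8, 6] (all sums mod 13).
  S_0 = Σ v_i r_i = 8·12 + 7·7 + 6·5 + 3·8 + 2·6 = 211 ≡ 3.
  S_1 = Σ v_i α_i r_i = 8·7·12 + 7·12·7 + 6·9·5 + 3·10·8 + 2·5·6 = 1830 ≡ 10.
  α_i^2 mod 13 = [10, 1, 3, 9, 12].
  S_2 = Σ v_i α_i^2 r_i = 8·10·12 + 7·1·7 + 6·3·5 + 3·9·8 + 2·12·6 = 1459 ≡ 3.
  S = (3, 10, 3) ≠ 0, so r is not a codeword (an error is present).
Step 3: locate the error. For a single error e at position i, S_ℓ = v_i·e·α_i^ℓ, so α_err = S_1/S_0.
  S_0^{−1} = 3^{−1} = 9 (mod 13), so α_err = 10·9 = 90 ≡ 12 = α_2. Error position i = 2.
  Consistency check: S_2/S_1 = 3·4 = 12 ≡ 12 = α_err ✓ (single-error assumption holds).
Step 4: error magnitude e = S_0/v_2 = S_0·∏_{j≠2}(α_2 − α_j) = 3·2 = 6 ≡ 6 (mod 13).
Step 5: correct position 2: c_2 = r_2 − e = 7 − 6 ≡ 1 (mod 13). Hence c = [12, 1, 5, 8, 6].
  Check: interpolating c through the α_i gives m(x) = 4 + 3·x (degree < 2) with m(α_i) = c_i for every i, so c is indeed a codeword.


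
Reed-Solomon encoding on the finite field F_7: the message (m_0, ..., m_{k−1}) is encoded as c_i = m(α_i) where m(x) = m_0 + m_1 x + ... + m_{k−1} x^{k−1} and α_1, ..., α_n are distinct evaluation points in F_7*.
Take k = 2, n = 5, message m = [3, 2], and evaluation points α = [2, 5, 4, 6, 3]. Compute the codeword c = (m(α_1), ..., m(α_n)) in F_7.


c = [0, 6, 4, 1, 2]

Message polynomial: m(x) = 3 + 2·x (mod 7).
For each evaluation point α_i, compute m(α_i) mod 7:
  α_1 = 2: Horner steps 2 → 0, so m(2) = 0.
  α_2 = 5: Horner steps 2 → 6, so m(5) = 6.
  α_3 = 4: Horner steps 2 → 4, so m(4) = 4.
  α_4 = 6: Horner steps 2 → 1, so m(6) = 1.
  α_5 = 3: Horner steps 2 → 2, so m(3) = 2.
Codeword c = [0, 6, 4, 1, 2] ∈ F_7^5.


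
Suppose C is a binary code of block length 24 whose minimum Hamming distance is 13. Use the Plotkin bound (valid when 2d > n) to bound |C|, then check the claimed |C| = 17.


Plotkin bound M ≤ 12; given |C| = 17 > bound (violated).

Check applicability: 2d = 26, n = 24.
2d − n = 2 > 0, so Plotkin applies.
Compute d/(2d−n) = 13/2 ≈ 6.5000.
⌊d/(2d−n)⌋ = 6.
Plotkin bound: M ≤ 2·6 = 12.
Given |C| = 17, check: VIOLATED.
This |C| is above the Plotkin bound, so no binary code with n = 24, d = 13 and 17 codewords exists.


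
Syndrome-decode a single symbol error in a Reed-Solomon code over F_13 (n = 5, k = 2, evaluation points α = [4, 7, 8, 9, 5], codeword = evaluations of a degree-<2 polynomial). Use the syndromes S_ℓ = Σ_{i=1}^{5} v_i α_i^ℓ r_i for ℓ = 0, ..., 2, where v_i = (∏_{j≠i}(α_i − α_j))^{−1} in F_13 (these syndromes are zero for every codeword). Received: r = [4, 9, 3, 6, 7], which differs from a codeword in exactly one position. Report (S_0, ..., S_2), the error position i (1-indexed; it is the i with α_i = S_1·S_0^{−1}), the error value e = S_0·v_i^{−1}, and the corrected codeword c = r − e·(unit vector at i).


S = (4, 2, 1), error at position 2, error magnitude e = 9, c = [4, 0, 3, 6, 7].

Step 1: column multipliers v_i = (∏_{j≠i}(α_i − α_j))^{−1} mod 13.
  i = 1 (α = 4): (4−7)(4−8)(4−9)(4−5) = (−3)·(−4)·(−5)·(−1) = 60 ≡ 8, so v_1 = 8^{−1} = 5 (mod 13).
  i = 2 (α = 7): (7−4)(7−8)(7−9)(7−5) = 3·(−1)·(−2)·2 = 12 ≡ 12, so v_2 = 12^{−1} = 12 (mod 13).
  i = 3 (α = 8): (8−4)(8−7)(8−9)(8−5) = 4·1·(−1)·3 = −12 ≡ 1, so v_3 = 1^{−1} = 1 (mod 13).
  i = 4 (α = 9): (9−4)(9−7)(9−8)(9−5) = 5·2·1·4 = 40 ≡ 1, so v_4 = 1^{−1} = 1 (mod 13).
  i = 5 (α = 5): (5−4)(5−7)(5−8)(5−9) = 1·(−2)·(−3)·(−4) = −24 ≡ 2, so v_5 = 2^{−1} = 7 (mod 13).
  v = [5, 12, 1, 1, 7].
Step 2: syndromes of r = [4, 9, 3, 6, 7] (all sums mod 13).
  S_0 = Σ v_i r_i = 5·4 + 12·9 + 1·3 + 1·6 + 7·7 = 186 ≡ 4.
  S_1 = Σ v_i α_i r_i = 5·4·4 + 12·7·9 + 1·8·3 + 1·9·6 + 7·5·7 = 1159 ≡ 2.
  α_i^2 mod 13 = [3, 10, 12, 3, 12].
  S_2 = Σ v_i α_i^2 r_i = 5·3·4 + 12·10·9 + 1·12·3 + 1·3·6 + 7·12·7 = 1782 ≡ 1.
  S = (4, 2, 1) ≠ 0, so r is not a codeword (an error is present).
Step 3: locate the error. For a single error e at position i, S_ℓ = v_i·e·α_i^ℓ, so α_err = S_1/S_0.
  S_0^{−1} = 4^{−1} = 10 (mod 13), so α_err = 2·10 = 20 ≡ 7 = α_2. Error position i = 2.
  Consistency check: S_2/S_1 = 1·7 = 7 ≡ 7 = α_err ✓ (single-error assumption holds).
Step 4: error magnitude e = S_0/v_2 = S_0·∏_{j≠2}(α_2 − α_j) = 4·12 = 48 ≡ 9 (mod 13).
Step 5: correct position 2: c_2 = r_2 − e = 9 − 9 ≡ 0 (mod 13). Hence c = [4, 0, 3, 6, 7].
  Check: interpolating c through the α_i gives m(x) = 5 + 3·x (degree < 2) with m(α_i) = c_i for every i, so c is indeed a codeword.


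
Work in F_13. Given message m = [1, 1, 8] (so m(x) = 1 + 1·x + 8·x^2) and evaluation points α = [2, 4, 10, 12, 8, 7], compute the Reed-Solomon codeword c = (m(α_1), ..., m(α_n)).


c = [9, 3, 5, 8, 1, 10]

Message polynomial: m(x) = 1 + 1·x + 8·x^2 (mod 13).
For each evaluation point α_i, compute m(α_i) mod 13:
  α_1 = 2: Horner steps 8 → 4 → 9, so m(2) = 9.
  α_2 = 4: Horner steps 8 → 7 → 3, so m(4) = 3.
  α_3 = 10: Horner steps 8 → 3 → 5, so m(10) = 5.
  α_4 = 12: Horner steps 8 → 6 → 8, so m(12) = 8.
  α_5 = 8: Horner steps 8 → 0 → 1, so m(8) = 1.
  α_6 = 7: Horner steps 8 → 5 → 10, so m(7) = 10.
Codeword c = [9, 3, 5, 8, 1, 10] ∈ F_13^6.


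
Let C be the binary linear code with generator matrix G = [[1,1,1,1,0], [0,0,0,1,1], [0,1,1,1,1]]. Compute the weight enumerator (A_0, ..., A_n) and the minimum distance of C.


Weight distribution: A_0 = 1, A_2 = 4, A_4 = 3. Minimum distance d = 2.

Enumerate all 2^3 = 8 messages m ∈ F_2^3.
For each, compute codeword c = mG in F_2^5, then tally its weight.
  m = 000 → c = 00000, weight = 0.
  m = 100 → c = 11110, weight = 4.
  m = 010 → c = 00011, weight = 2.
  m = 110 → c = 11101, weight = 4.
  m = 001 → c = 01111, weight = 4.
  m = 101 → c = 10001, weight = 2.
  m = 011 → c = 01100, weight = 2.
  m = 111 → c = 10010, weight = 2.
Tally weights:
  weight 0: 1 codewords.
  weight 2: 4 codewords.
  weight 4: 3 codewords.
Minimum distance d = smallest w > 0 with A_w > 0 = 2.
Sanity: Σ A_w = 8 = 2^3 = 8 ✓.


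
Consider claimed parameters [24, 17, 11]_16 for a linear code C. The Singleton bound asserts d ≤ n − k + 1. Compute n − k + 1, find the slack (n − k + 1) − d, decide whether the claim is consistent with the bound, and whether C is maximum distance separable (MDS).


Singleton RHS = n − k + 1 = 8, slack = -3, bound violated (no such code; not MDS).

Singleton bound: d ≤ n − k + 1.
Here n = 24, k = 17, so n − k + 1 = 8.
Given d = 11, check d ≤ 8: NO.
Slack = (n − k + 1) − d = -3.
The slack is negative: d = 11 exceeds n − k + 1 = 8 by 3, so the Singleton bound is violated and no linear [24, 17, 11]_16 code can exist. In particular it is not MDS (MDS requires d = n − k + 1 exactly).
Description: the claimed parameters are [24, 17, 11]_16; such a code would be impossible (violates the Singleton bound).


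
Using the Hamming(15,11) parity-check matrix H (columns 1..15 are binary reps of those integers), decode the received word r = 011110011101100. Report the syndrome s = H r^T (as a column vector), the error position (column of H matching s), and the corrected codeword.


s = (1, 0, 1, 0)^T, error position = 10, corrected codeword c = 011110011001100

Compute s = H r^T mod 2 one row at a time:
  s_1 = 1 + 1 + 1 + 0 + 1 + 1 + 0 + 0 = 5 ≡ 1 (mod 2).
  s_2 = 1 + 1 + 0 + 0 + 1 + 1 + 0 + 0 = 4 ≡ 0 (mod 2).
  s_3 = 1 + 1 + 0 + 0 + 1 + 0 + 0 + 0 = 3 ≡ 1 (mod 2).
  s_4 = 0 + 1 + 1 + 0 + 1 + 0 + 1 + 0 = 4 ≡ 0 (mod 2).
s = (1, 0, 1, 0)^T — this equals column 10 of H (binary 1010), so error is at position 10.
Correct: flip bit 10 of r = 011110011101100 to get c = 011110011001100.


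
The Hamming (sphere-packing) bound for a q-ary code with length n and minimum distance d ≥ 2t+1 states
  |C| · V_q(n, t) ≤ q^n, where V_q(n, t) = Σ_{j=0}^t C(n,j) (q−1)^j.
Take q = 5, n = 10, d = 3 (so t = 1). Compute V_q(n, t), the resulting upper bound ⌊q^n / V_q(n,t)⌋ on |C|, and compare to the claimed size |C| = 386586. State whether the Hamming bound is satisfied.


V_q(n, t) = 41, q^n = 9765625, Hamming bound = 238185, |C| = 386586 > bound (violated).

Step 1: Compute V_q(n, t) = Σ_{j=0}^1 C(n, j) (q−1)^j.
  j = 0: C(10,0)·(4)^0 = 1·1 = 1.
  j = 1: C(10,1)·(4)^1 = 10·4 = 40.
  V_q(n, t) = 1 + 40 = 41.
Step 2: q^n = 5^10 = 9765625.
Step 3: Hamming bound ⌊q^n / V_q(n,t)⌋ = ⌊9765625/41⌋ = 238185.
Step 4: Compare |C| = 386586 to 238185: violated.
The claimed |C| lies above the Hamming bound, so no 5-ary code of length 10 with d ≥ 3 can have 386586 codewords.


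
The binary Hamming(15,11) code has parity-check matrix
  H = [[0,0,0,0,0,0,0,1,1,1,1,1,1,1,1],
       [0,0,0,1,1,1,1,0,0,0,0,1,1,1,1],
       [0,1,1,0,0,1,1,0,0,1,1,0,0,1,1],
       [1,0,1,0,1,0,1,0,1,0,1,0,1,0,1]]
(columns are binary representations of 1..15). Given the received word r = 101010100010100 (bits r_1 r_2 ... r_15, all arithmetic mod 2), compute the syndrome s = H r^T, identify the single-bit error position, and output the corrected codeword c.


s = (0, 1, 1, 0)^T, error position = 6, corrected codeword c = 101011100010100

Compute s = H r^T mod 2 one row at a time:
  s_1 = 0 + 0 + 0 + 1 + 0 + 1 + 0 + 0 = 2 ≡ 0 (mod 2).
  s_2 = 0 + 1 + 0 + 1 + 0 + 1 + 0 + 0 = 3 ≡ 1 (mod 2).
  s_3 = 0 + 1 + 0 + 1 + 0 + 1 + 0 + 0 = 3 ≡ 1 (mod 2).
  s_4 = 1 + 1 + 1 + 1 + 0 + 1 + 1 + 0 = 6 ≡ 0 (mod 2).
s = (0, 1, 1, 0)^T — this equals column 6 of H (binary 0110), so error is at position 6.
Correct: flip bit 6 of r = 101010100010100 to get c = 101011100010100.


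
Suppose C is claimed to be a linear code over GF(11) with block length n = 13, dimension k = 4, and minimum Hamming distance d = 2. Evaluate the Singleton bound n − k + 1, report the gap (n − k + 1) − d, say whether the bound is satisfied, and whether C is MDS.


Singleton RHS = n − k + 1 = 10, slack = 8, bound satisfied, not MDS.

Singleton bound: d ≤ n − k + 1.
Here n = 13, k = 4, so n − k + 1 = 10.
Given d = 2, check d ≤ 10: YES.
Slack = (n − k + 1) − d = 8.
The code is NOT MDS (slack = 8 > 0).
Description: the claimed parameters are [13, 4, 2]_11; such a code would be non-MDS.


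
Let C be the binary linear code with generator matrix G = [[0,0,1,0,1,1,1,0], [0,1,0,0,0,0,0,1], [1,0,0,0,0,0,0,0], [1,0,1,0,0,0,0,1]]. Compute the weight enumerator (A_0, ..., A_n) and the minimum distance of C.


Weight distribution: A_0 = 1, A_1 = 1, A_2 = 3, A_3 = 3, A_4 = 3, A_5 = 3, A_6 = 1, A_7 = 1. Minimum distance d = 1.

Enumerate all 2^4 = 16 messages m ∈ F_2^4.
For each, compute codeword c = mG in F_2^8, then tally its weight.
  m = 0000 → c = 00000000, weight = 0.
  m = 1000 → c = 00101110, weight = 4.
  m = 0100 → c = 01000001, weight = 2.
  m = 1100 → c = 01101111, weight = 6.
  m = 0010 → c = 10000000, weight = 1.
  m = 1010 → c = 10101110, weight = 5.
  m = 0110 → c = 11000001, weight = 3.
  m = 1110 → c = 11101111, weight = 7.
  m = 0001 → c = 10100001, weight = 3.
  m = 1001 → c = 10001111, weight = 5.
  m = 0101 → c = 11100000, weight = 3.
  m = 1101 → c = 11001110, weight = 5.
  m = 0011 → c = 00100001, weight = 2.
  m = 1011 → c = 00001111, weight = 4.
  m = 0111 → c = 01100000, weight = 2.
  m = 1111 → c = 01001110, weight = 4.
Tally weights:
  weight 0: 1 codewords.
  weight 1: 1 codewords.
  weight 2: 3 codewords.
  weight 3: 3 codewords.
  weight 4: 3 codewords.
  weight 5: 3 codewords.
  weight 6: 1 codewords.
  weight 7: 1 codewords.
Minimum distance d = smallest w > 0 with A_w > 0 = 1.
Sanity: Σ A_w = 16 = 2^4 = 16 ✓.


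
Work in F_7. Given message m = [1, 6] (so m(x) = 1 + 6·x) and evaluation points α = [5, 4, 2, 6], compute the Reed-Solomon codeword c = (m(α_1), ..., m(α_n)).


c = [3, 4, 6, 2]

Message polynomial: m(x) = 1 + 6·x (mod 7).
For each evaluation point α_i, compute m(α_i) mod 7:
  α_1 = 5: Horner steps 6 → 3, so m(5) = 3.
  α_2 = 4: Horner steps 6 → 4, so m(4) = 4.
  α_3 = 2: Horner steps 6 → 6, so m(2) = 6.
  α_4 = 6: Horner steps 6 → 2, so m(6) = 2.
Codeword c = [3, 4, 6, 2] ∈ F_7^4.


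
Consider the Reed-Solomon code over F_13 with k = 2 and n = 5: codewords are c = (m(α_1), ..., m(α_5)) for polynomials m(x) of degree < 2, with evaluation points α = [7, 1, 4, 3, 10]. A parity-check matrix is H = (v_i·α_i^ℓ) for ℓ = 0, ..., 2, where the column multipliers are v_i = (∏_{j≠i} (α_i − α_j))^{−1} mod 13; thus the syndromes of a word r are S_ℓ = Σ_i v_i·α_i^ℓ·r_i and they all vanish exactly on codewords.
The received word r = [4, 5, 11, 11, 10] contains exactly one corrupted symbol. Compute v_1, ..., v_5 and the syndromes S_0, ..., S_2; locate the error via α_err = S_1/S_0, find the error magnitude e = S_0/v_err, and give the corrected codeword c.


S = (6, 5, 2), error at position 4, error magnitude e = 2, c = [4, 5, 11, 9, 10].

Step 1: column multipliers v_i = (∏_{j≠i}(α_i − α_j))^{−1} mod 13.
  i = 1 (α = 7): (7−1)(7−4)(7−3)(7−10) = 6·3·4·(−3) = −216 ≡ 5, so v_1 = 5^{−1} = 8 (mod 13).
  i = 2 (α = 1): (1−7)(1−4)(1−3)(1−10) = (−6)·(−3)·(−2)·(−9) = 324 ≡ 12, so v_2 = 12^{−1} = 12 (mod 13).
  i = 3 (α = 4): (4−7)(4−1)(4−3)(4−10) = (−3)·3·1·(−6) = 54 ≡ 2, so v_3 = 2^{−1} = 7 (mod 13).
  i = 4 (α = 3): (3−7)(3−1)(3−4)(3−10) = (−4)·2·(−1)·(−7) = −56 ≡ 9, so v_4 = 9^{−1} = 3 (mod 13).
  i = 5 (α = 10): (10−7)(10−1)(10−4)(10−3) = 3·9·6·7 = 1134 ≡ 3, so v_5 = 3^{−1} = 9 (mod 13).
  v = [8, 12, 7, 3, 9].
Step 2: syndromes of r = [4, 5, 11, 11, 10] (all sums mod 13).
  S_0 = Σ v_i r_i = 8·4 + 12·5 + 7·11 + 3·11 + 9·10 = 292 ≡ 6.
  S_1 = Σ v_i α_i r_i = 8·7·4 + 12·1·5 + 7·4·11 + 3·3·11 + 9·10·10 = 1591 ≡ 5.
  α_i^2 mod 13 = [10, 1, 3, 9, 9].
  S_2 = Σ v_i α_i^2 r_i = 8·10·4 + 12·1·5 + 7·3·11 + 3·9·11 + 9·9·10 = 1718 ≡ 2.
  S = (6, 5, 2) ≠ 0, so r is not a codeword (an error is present).
Step 3: locate the error. For a single error e at position i, S_ℓ = v_i·e·α_i^ℓ, so α_err = S_1/S_0.
  S_0^{−1} = 6^{−1} = 11 (mod 13), so α_err = 5·11 = 55 ≡ 3 = α_4. Error position i = 4.
  Consistency check: S_2/S_1 = 2·8 = 16 ≡ 3 = α_err ✓ (single-error assumption holds).
Step 4: error magnitude e = S_0/v_4 = S_0·∏_{j≠4}(α_4 − α_j) = 6·9 = 54 ≡ 2 (mod 13).
Step 5: correct position 4: c_4 = r_4 − e = 11 − 2 ≡ 9 (mod 13). Hence c = [4, 5, 11, 9, 10].
  Check: interpolating c through the α_i gives m(x) = 3 + 2·x (degree < 2) with m(α_i) = c_i for every i, so c is indeed a codeword.


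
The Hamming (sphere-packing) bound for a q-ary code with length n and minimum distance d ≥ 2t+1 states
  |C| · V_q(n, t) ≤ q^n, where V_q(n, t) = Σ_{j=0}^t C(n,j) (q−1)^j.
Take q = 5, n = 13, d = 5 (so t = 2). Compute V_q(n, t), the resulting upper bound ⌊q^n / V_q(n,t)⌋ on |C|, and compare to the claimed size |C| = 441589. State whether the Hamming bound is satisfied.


V_q(n, t) = 1301, q^n = 1220703125, Hamming bound = 938280, |C| = 441589 ≤ bound (satisfied).

Step 1: Compute V_q(n, t) = Σ_{j=0}^2 C(n, j) (q−1)^j.
  j = 0: C(13,0)·(4)^0 = 1·1 = 1.
  j = 1: C(13,1)·(4)^1 = 13·4 = 52.
  j = 2: C(13,2)·(4)^2 = 78·16 = 1248.
  V_q(n, t) = 1 + 52 + 1248 = 1301.
Step 2: q^n = 5^13 = 1220703125.
Step 3: Hamming bound ⌊q^n / V_q(n,t)⌋ = ⌊1220703125/1301⌋ = 938280.
Step 4: Compare |C| = 441589 to 938280: satisfied.
The claimed |C| lies below the Hamming bound.


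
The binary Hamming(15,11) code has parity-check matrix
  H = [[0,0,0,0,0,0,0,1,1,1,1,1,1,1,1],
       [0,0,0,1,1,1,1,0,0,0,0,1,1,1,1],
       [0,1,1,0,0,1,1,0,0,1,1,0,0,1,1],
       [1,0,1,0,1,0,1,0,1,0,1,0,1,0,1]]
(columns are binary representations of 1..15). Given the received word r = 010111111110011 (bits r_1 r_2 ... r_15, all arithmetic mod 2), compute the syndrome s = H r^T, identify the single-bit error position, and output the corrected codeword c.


s = (0, 0, 1, 1)^T, error position = 3, corrected codeword c = 011111111110011

Compute s = H r^T mod 2 one row at a time:
  s_1 = 1 + 1 + 1 + 1 + 0 + 0 + 1 + 1 = 6 ≡ 0 (mod 2).
  s_2 = 1 + 1 + 1 + 1 + 0 + 0 + 1 + 1 = 6 ≡ 0 (mod 2).
  s_3 = 1 + 0 + 1 + 1 + 1 + 1 + 1 + 1 = 7 ≡ 1 (mod 2).
  s_4 = 0 + 0 + 1 + 1 + 1 + 1 + 0 + 1 = 5 ≡ 1 (mod 2).
s = (0, 0, 1, 1)^T — this equals column 3 of H (binary 0011), so error is at position 3.
Correct: flip bit 3 of r = 010111111110011 to get c = 011111111110011.


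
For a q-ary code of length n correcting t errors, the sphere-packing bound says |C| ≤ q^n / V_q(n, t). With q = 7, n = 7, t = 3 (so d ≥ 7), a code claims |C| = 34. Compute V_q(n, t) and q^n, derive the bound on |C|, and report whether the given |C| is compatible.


V_q(n, t) = 8359, q^n = 823543, Hamming bound = 98, |C| = 34 ≤ bound (satisfied).

Step 1: Compute V_q(n, t) = Σ_{j=0}^3 C(n, j) (q−1)^j.
  j = 0: C(7,0)·(6)^0 = 1·1 = 1.
  j = 1: C(7,1)·(6)^1 = 7·6 = 42.
  j = 2: C(7,2)·(6)^2 = 21·36 = 756.
  j = 3: C(7,3)·(6)^3 = 35·216 = 7560.
  V_q(n, t) = 1 + 42 + 756 + 7560 = 8359.
Step 2: q^n = 7^7 = 823543.
Step 3: Hamming bound ⌊q^n / V_q(n,t)⌋ = ⌊823543/8359⌋ = 98.
Step 4: Compare |C| = 34 to 98: satisfied.
The claimed |C| lies below the Hamming bound.


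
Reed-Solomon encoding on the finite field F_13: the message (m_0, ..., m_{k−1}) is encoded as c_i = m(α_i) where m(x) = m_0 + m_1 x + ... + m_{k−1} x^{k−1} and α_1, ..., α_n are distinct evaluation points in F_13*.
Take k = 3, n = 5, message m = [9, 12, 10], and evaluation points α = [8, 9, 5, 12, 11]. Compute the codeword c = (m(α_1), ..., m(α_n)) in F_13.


c = [4, 4, 7, 7, 12]

Message polynomial: m(x) = 9 + 12·x + 10·x^2 (mod 13).
For each evaluation point α_i, compute m(α_i) mod 13:
  α_1 = 8: Horner steps 10 → 1 → 4, so m(8) = 4.
  α_2 = 9: Horner steps 10 → 11 → 4, so m(9) = 4.
  α_3 = 5: Horner steps 10 → 10 → 7, so m(5) = 7.
  α_4 = 12: Horner steps 10 → 2 → 7, so m(12) = 7.
  α_5 = 11: Horner steps 10 → 5 → 12, so m(11) = 12.
Codeword c = [4, 4, 7, 7, 12] ∈ F_13^5.


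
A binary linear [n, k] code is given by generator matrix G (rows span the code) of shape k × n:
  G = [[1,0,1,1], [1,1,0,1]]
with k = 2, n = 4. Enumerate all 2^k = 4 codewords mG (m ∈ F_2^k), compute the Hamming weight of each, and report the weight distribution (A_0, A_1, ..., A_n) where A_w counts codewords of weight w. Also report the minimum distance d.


Weight distribution: A_0 = 1, A_2 = 1, A_3 = 2. Minimum distance d = 2.

Enumerate all 2^2 = 4 messages m ∈ F_2^2.
For each, compute codeword c = mG in F_2^4, then tally its weight.
  m = 00 → c = 0000, weight = 0.
  m = 10 → c = 1011, weight = 3.
  m = 01 → c = 1101, weight = 3.
  m = 11 → c = 0110, weight = 2.
Tally weights:
  weight 0: 1 codewords.
  weight 2: 1 codewords.
  weight 3: 2 codewords.
Minimum distance d = smallest w > 0 with A_w > 0 = 2.
Sanity: Σ A_w = 4 = 2^2 = 4 ✓.


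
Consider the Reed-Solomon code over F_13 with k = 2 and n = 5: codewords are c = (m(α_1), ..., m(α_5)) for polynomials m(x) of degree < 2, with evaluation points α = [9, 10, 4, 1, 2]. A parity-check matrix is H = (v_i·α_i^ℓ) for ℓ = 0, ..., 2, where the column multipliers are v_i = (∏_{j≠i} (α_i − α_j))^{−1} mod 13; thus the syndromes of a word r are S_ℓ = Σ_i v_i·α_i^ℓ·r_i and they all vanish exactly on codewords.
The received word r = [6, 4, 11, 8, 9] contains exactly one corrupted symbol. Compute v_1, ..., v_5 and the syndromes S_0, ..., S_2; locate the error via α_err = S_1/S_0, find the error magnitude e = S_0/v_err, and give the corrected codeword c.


S = (7, 11, 8), error at position 1, error magnitude e = 3, c = [3, 4, 11, 8, 9].

Step 1: column multipliers v_i = (∏_{j≠i}(α_i − α_j))^{−1} mod 13.
  i = 1 (α = 9): (9−10)(9−4)(9−1)(9−2) = (−1)·5·8·7 = −280 ≡ 6, so v_1 = 6^{−1} = 11 (mod 13).
  i = 2 (α = 10): (10−9)(10−4)(10−1)(10−2) = 1·6·9·8 = 432 ≡ 3, so v_2 = 3^{−1} = 9 (mod 13).
  i = 3 (α = 4): (4−9)(4−10)(4−1)(4−2) = (−5)·(−6)·3·2 = 180 ≡ 11, so v_3 = 11^{−1} = 6 (mod 13).
  i = 4 (α = 1): (1−9)(1−10)(1−4)(1−2) = (−8)·(−9)·(−3)·(−1) = 216 ≡ 8, so v_4 = 8^{−1} = 5 (mod 13).
  i = 5 (α = 2): (2−9)(2−10)(2−4)(2−1) = (−7)·(−8)·(−2)·1 = −112 ≡ 5, so v_5 = 5^{−1} = 8 (mod 13).
  v = [11, 9, 6, 5, 8].
Step 2: syndromes of r = [6, 4, 11, 8, 9] (all sums mod 13).
  S_0 = Σ v_i r_i = 11·6 + 9·4 + 6·11 + 5·8 + 8·9 = 280 ≡ 7.
  S_1 = Σ v_i α_i r_i = 11·9·6 + 9·10·4 + 6·4·11 + 5·1·8 + 8·2·9 = 1402 ≡ 11.
  α_i^2 mod 13 = [3, 9, 3, 1, 4].
  S_2 = Σ v_i α_i^2 r_i = 11·3·6 + 9·9·4 + 6·3·11 + 5·1·8 + 8·4·9 = 1048 ≡ 8.
  S = (7, 11, 8) ≠ 0, so r is not a codeword (an error is present).
Step 3: locate the error. For a single error e at position i, S_ℓ = v_i·e·α_i^ℓ, so α_err = S_1/S_0.
  S_0^{−1} = 7^{−1} = 2 (mod 13), so α_err = 11·2 = 22 ≡ 9 = α_1. Error position i = 1.
  Consistency check: S_2/S_1 = 8·6 = 48 ≡ 9 = α_err ✓ (single-error assumption holds).
Step 4: error magnitude e = S_0/v_1 = S_0·∏_{j≠1}(α_1 − α_j) = 7·6 = 42 ≡ 3 (mod 13).
Step 5: correct position 1: c_1 = r_1 − e = 6 − 3 ≡ 3 (mod 13). Hence c = [3, 4, 11, 8, 9].
  Check: interpolating c through the α_i gives m(x) = 7 + 1·x (degree < 2) with m(α_i) = c_i for every i, so c is indeed a codeword.


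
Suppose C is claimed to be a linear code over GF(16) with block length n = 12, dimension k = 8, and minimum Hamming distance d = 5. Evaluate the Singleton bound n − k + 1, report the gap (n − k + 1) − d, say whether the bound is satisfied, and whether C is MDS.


Singleton RHS = n − k + 1 = 5, slack = 0, bound satisfied, MDS.

Singleton bound: d ≤ n − k + 1.
Here n = 12, k = 8, so n − k + 1 = 5.
Given d = 5, check d ≤ 5: YES.
Slack = (n − k + 1) − d = 0.
The code is MDS (slack = 0).
Description: the claimed parameters are [12, 8, 5]_16; such a code would be MDS (meets Singleton bound).


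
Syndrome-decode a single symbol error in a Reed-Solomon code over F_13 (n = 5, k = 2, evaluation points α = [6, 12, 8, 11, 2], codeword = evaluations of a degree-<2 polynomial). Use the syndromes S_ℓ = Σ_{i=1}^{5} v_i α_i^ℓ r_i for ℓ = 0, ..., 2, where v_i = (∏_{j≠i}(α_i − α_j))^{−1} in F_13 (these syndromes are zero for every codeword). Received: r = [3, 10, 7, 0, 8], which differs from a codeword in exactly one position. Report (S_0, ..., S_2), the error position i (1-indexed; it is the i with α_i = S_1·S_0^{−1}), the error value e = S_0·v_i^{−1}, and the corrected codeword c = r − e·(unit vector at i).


S = (10, 3, 10), error at position 2, error magnitude e = 8, c = [3, 2, 7, 0, 8].

Step 1: column multipliers v_i = (∏_{j≠i}(α_i − α_j))^{−1} mod 13.
  i = 1 (α = 6): (6−12)(6−8)(6−11)(6−2) = (−6)·(−2)·(−5)·4 = −240 ≡ 7, so v_1 = 7^{−1} = 2 (mod 13).
  i = 2 (α = 12): (12−6)(12−8)(12−11)(12−2) = 6·4·1·10 = 240 ≡ 6, so v_2 = 6^{−1} = 11 (mod 13).
  i = 3 (α = 8): (8−6)(8−12)(8−11)(8−2) = 2·(−4)·(−3)·6 = 144 ≡ 1, so v_3 = 1^{−1} = 1 (mod 13).
  i = 4 (α = 11): (11−6)(11−12)(11−8)(11−2) = 5·(−1)·3·9 = −135 ≡ 8, so v_4 = 8^{−1} = 5 (mod 13).
  i = 5 (α = 2): (2−6)(2−12)(2−8)(2−11) = (−4)·(−10)·(−6)·(−9) = 2160 ≡ 2, so v_5 = 2^{−1} = 7 (mod 13).
  v = [2, 11, 1, 5, 7].
Step 2: syndromes of r = [3, 10, 7, 0, 8] (all sums mod 13).
  S_0 = Σ v_i r_i = 2·3 + 11·10 + 1·7 + 5·0 + 7·8 = 179 ≡ 10.
  S_1 = Σ v_i α_i r_i = 2·6·3 + 11·12·10 + 1·8·7 + 5·11·0 + 7·2·8 = 1524 ≡ 3.
  α_i^2 mod 13 = [10, 1, 12, 4, 4].
  S_2 = Σ v_i α_i^2 r_i = 2·10·3 + 11·1·10 + 1·12·7 + 5·4·0 + 7·4·8 = 478 ≡ 10.
  S = (10, 3, 10) ≠ 0, so r is not a codeword (an error is present).
Step 3: locate the error. For a single error e at position i, S_ℓ = v_i·e·α_i^ℓ, so α_err = S_1/S_0.
  S_0^{−1} = 10^{−1} = 4 (mod 13), so α_err = 3·4 = 12 ≡ 12 = α_2. Error position i = 2.
  Consistency check: S_2/S_1 = 10·9 = 90 ≡ 12 = α_err ✓ (single-error assumption holds).
Step 4: error magnitude e = S_0/v_2 = S_0·∏_{j≠2}(α_2 − α_j) = 10·6 = 60 ≡ 8 (mod 13).
Step 5: correct position 2: c_2 = r_2 − e = 10 − 8 ≡ 2 (mod 13). Hence c = [3, 2, 7, 0, 8].
  Check: interpolating c through the α_i gives m(x) = 4 + 2·x (degree < 2) with m(α_i) = c_i for every i, so c is indeed a codeword.


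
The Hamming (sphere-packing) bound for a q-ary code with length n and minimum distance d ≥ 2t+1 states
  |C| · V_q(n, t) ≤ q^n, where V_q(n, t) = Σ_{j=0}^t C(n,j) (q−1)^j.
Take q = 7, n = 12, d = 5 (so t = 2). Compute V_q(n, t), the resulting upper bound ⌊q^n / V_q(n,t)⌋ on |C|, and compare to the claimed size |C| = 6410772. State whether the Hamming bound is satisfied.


V_q(n, t) = 2449, q^n = 13841287201, Hamming bound = 5651811, |C| = 6410772 > bound (violated).

Step 1: Compute V_q(n, t) = Σ_{j=0}^2 C(n, j) (q−1)^j.
  j = 0: C(12,0)·(6)^0 = 1·1 = 1.
  j = 1: C(12,1)·(6)^1 = 12·6 = 72.
  j = 2: C(12,2)·(6)^2 = 66·36 = 2376.
  V_q(n, t) = 1 + 72 + 2376 = 2449.
Step 2: q^n = 7^12 = 13841287201.
Step 3: Hamming bound ⌊q^n / V_q(n,t)⌋ = ⌊13841287201/2449⌋ = 5651811.
Step 4: Compare |C| = 6410772 to 5651811: violated.
The claimed |C| lies above the Hamming bound, so no 7-ary code of length 12 with d ≥ 5 can have 6410772 codewords.


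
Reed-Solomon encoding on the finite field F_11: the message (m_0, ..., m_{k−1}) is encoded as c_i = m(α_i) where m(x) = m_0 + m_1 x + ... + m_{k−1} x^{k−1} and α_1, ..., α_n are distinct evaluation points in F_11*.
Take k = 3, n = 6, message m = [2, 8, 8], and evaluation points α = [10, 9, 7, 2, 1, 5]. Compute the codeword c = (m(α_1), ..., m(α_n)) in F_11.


c = [2, 7, 10, 6, 7, 0]

Message polynomial: m(x) = 2 + 8·x + 8·x^2 (mod 11).
For each evaluation point α_i, compute m(α_i) mod 11:
  α_1 = 10: Horner steps 8 → 0 → 2, so m(10) = 2.
  α_2 = 9: Horner steps 8 → 3 → 7, so m(9) = 7.
  α_3 = 7: Horner steps 8 → 9 → 10, so m(7) = 10.
  α_4 = 2: Horner steps 8 → 2 → 6, so m(2) = 6.
  α_5 = 1: Horner steps 8 → 5 → 7, so m(1) = 7.
  α_6 = 5: Horner steps 8 → 4 → 0, so m(5) = 0.
Codeword c = [2, 7, 10, 6, 7, 0] ∈ F_11^6.


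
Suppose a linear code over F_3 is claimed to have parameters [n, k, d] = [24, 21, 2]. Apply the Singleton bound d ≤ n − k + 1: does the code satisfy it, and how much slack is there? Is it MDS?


Singleton RHS = n − k + 1 = 4, slack = 2, bound satisfied, not MDS.

Singleton bound: d ≤ n − k + 1.
Here n = 24, k = 21, so n − k + 1 = 4.
Given d = 2, check d ≤ 4: YES.
Slack = (n − k + 1) − d = 2.
The code is NOT MDS (slack = 2 > 0).
Description: the claimed parameters are [24, 21, 2]_3; such a code would be non-MDS.


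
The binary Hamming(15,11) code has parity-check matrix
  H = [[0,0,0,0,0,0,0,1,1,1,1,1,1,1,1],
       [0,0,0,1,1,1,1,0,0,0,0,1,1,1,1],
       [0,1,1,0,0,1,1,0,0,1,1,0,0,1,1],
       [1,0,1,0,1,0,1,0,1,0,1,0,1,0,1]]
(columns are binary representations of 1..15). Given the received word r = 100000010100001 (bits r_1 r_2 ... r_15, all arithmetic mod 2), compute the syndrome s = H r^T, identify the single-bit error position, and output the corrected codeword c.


s = (1, 1, 0, 0)^T, error position = 12, corrected codeword c = 100000010101001

Compute s = H r^T mod 2 one row at a time:
  s_1 = 1 + 0 + 1 + 0 + 0 + 0 + 0 + 1 = 3 ≡ 1 (mod 2).
  s_2 = 0 + 0 + 0 + 0 + 0 + 0 + 0 + 1 = 1 ≡ 1 (mod 2).
  s_3 = 0 + 0 + 0 + 0 + 1 + 0 + 0 + 1 = 2 ≡ 0 (mod 2).
  s_4 = 1 + 0 + 0 + 0 + 0 + 0 + 0 + 1 = 2 ≡ 0 (mod 2).
s = (1, 1, 0, 0)^T — this equals column 12 of H (binary 1100), so error is at position 12.
Correct: flip bit 12 of r = 100000010100001 to get c = 100000010101001.
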